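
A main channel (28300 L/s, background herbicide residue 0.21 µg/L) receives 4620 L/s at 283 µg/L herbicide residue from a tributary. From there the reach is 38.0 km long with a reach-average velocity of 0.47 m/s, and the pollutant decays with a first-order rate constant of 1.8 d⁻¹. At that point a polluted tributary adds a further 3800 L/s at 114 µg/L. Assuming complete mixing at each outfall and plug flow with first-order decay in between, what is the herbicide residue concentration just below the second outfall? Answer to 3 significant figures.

18.4 µg/L

After mixing, C = (28300·0.2100 + 4620·283.0) / 32920 = 1313000/32920 = 39.90 µg/L; combined flow 32920 L/s.
Travel time t = 38.0·1000 / 0.47 = 80850 s = 22.46 h.
Decay over the reach: 39.90·exp(−kt) = 39.90·0.1856 = 7.403 µg/L.
At the second outfall, C = (32920·7.403 + 3800·114.0) / (32920 + 3800) = 18.43 µg/L.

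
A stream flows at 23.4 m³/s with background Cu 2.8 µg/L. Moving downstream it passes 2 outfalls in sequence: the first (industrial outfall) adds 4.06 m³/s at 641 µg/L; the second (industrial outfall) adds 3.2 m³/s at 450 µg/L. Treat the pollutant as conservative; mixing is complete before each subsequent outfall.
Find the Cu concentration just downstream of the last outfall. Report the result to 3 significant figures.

134 µg/L

Outfall 1: combined Q = 27.46 m³/s; C = (23.40·2.800 + 4.060·641.0)/27.46 = 97.16 µg/L.
Outfall 2: combined Q = 30.66 m³/s; C = (27.46·97.16 + 3.200·450.0)/30.66 = 134.0 µg/L.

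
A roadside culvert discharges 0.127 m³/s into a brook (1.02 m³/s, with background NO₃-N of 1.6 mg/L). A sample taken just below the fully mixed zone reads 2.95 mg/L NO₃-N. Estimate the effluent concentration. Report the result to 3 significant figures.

Mass balance: 1.020·1.600 + 0.1270·Cₑ = 1.147·2.950
→ Cₑ = (1.147·2.950 − 1.020·1.600) / 0.1270 = 13.79 mg/L.

13.8 mg/L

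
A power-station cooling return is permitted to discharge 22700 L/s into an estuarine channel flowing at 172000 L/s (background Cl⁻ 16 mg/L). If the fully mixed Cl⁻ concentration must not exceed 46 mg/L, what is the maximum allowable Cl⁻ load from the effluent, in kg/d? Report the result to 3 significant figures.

Mass balance at the limit: 172000·16.00 + 22700·Cₑ = 194700·46 → Cₑ = 273.3 mg/L.
22700 L/s = 22.70 m³/s. Load = 22.70 m³/s × 273.3 g/m³ × 86 400 s/d = 536000 kg/d.

536000 kg/d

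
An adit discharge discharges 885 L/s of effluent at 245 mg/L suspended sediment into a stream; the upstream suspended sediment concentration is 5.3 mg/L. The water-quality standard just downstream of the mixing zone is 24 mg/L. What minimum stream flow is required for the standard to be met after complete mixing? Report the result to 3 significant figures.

Set C_mix = 24: (Q·5.300 + 885.0·245.0) / (Q + 885.0) = 24
→ Q = 885.0·(245.0 − 24)/(24 − 5.300) = 10460 L/s.

10500 L/s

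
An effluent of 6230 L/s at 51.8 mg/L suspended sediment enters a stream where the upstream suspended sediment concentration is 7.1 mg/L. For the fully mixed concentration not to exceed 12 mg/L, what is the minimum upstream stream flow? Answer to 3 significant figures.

50600 L/s

Set C_mix = 12: (Q·7.100 + 6230·51.80) / (Q + 6230) = 12
→ Q = 6230·(51.80 − 12)/(12 − 7.100) = 50600 L/s.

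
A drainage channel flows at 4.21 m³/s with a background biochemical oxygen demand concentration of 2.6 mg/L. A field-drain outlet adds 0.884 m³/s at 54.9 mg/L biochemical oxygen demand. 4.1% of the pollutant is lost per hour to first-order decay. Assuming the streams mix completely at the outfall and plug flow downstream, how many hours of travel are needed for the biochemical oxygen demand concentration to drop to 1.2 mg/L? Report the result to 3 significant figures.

54.3 h

Mass balance: C = (4.210·2.600 + 0.8840·54.90) / 5.094 = 59.48/5.094 = 11.68 mg/L.
4.1%/h lost → k = −ln(1 − 0.041) = 0.04186 h⁻¹.
11.68·exp(−k·t) = 1.2 → t = ln(11.68/1.2)/k = 195700 s = 54.35 h.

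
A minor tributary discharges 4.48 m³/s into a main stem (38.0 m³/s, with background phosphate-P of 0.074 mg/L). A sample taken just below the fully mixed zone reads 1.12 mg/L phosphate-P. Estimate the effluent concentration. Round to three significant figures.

9.99 mg/L

Mass balance: 38.00·0.07400 + 4.480·Cₑ = 42.48·1.120
→ Cₑ = (42.48·1.120 − 38.00·0.07400) / 4.480 = 9.992 mg/L.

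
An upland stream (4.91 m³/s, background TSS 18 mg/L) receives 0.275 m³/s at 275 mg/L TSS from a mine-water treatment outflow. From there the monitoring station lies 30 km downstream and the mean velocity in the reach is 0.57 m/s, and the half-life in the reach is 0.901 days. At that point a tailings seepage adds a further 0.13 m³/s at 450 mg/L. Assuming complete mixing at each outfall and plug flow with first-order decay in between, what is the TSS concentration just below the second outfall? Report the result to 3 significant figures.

30.3 mg/L

Flow-weighted average: C = (4.910·18.00 + 0.2750·275.0) / 5.185 = 164.0/5.185 = 31.63 mg/L; combined flow 5.185 m³/s.
Travel time t = 30·1000 / 0.57 = 52630 s = 14.62 h.
Half-life 0.901 d → k = ln 2 / 0.901 = 0.7693 d⁻¹.
Applying C = C₀e^(−kt): 31.63 × 0.6259 = 19.80 mg/L.
At the second outfall, C = (5.185·19.80 + 0.1300·450.0) / (5.185 + 0.1300) = 30.32 mg/L.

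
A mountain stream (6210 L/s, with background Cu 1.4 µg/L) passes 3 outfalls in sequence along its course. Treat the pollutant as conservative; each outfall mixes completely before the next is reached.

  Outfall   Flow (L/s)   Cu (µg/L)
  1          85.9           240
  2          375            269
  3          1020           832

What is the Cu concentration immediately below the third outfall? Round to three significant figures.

After outfall 1: Q = 6210 + 85.90 = 6296 L/s; C = (6210·1.400 + 85.90·240.0)/6296 = 4.655 µg/L.
After outfall 2: Q = 6296 + 375.0 = 6671 L/s; C = (6296·4.655 + 375.0·269.0)/6671 = 19.52 µg/L.
After outfall 3: Q = 6671 + 1020 = 7691 L/s; C = (6671·19.52 + 1020·832.0)/7691 = 127.3 µg/L.

127 µg/L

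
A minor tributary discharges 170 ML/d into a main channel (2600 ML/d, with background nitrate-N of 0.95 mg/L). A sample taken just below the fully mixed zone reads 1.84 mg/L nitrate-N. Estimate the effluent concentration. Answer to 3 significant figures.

15.5 mg/L

Mass balance: 2600·0.9500 + 170.0·Cₑ = 2770·1.840
→ Cₑ = (2770·1.840 − 2600·0.9500) / 170.0 = 15.45 mg/L.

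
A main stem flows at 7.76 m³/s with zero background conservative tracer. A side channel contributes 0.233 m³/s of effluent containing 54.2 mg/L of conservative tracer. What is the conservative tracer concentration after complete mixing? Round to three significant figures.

1.58 mg/L

Mixed concentration C = ΣQC/ΣQ = (7.760·0 + 0.2330·54.20) / 7.993 = 12.63/7.993 = 1.580 mg/L.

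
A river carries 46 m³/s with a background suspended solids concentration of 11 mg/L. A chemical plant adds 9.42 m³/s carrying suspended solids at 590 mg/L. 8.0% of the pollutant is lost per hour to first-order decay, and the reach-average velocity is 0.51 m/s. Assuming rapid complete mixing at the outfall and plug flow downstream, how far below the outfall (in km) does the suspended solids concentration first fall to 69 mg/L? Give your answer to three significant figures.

Mass balance: C = (46.00·11.00 + 9.420·590.0) / 55.42 = 6064/55.42 = 109.4 mg/L.
8.0%/h lost → k = −ln(1 − 0.08) = 0.08338 h⁻¹.
Set 109.4·exp(−k·t) = 69 → t = ln(109.4/69)/k = 19910 s = 5.529 h.
Distance = v·t = 0.51·19910 = 10150 m = 10.15 km.

10.2 km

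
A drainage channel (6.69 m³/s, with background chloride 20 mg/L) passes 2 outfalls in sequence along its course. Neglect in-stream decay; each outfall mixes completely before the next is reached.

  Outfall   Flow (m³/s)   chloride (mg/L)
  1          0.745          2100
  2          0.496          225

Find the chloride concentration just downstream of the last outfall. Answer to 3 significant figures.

Below outfall 1: Q → 7.435 m³/s, C = (6.690·20.00 + 0.7450·2100)/7.435 = 228.4 mg/L.
Below outfall 2: Q → 7.931 m³/s, C = (7.435·228.4 + 0.4960·225.0)/7.931 = 228.2 mg/L.

228 mg/L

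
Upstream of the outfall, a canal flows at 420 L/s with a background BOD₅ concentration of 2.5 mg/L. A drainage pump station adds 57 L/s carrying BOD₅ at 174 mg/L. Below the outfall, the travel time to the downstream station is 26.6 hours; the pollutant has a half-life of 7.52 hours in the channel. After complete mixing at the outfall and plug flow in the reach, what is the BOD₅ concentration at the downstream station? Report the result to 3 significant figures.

Mixed concentration C = ΣQC/ΣQ = (420.0·2.500 + 57.00·174.0) / 477.0 = 10970/477.0 = 22.99 mg/L.
Half-life 7.52 h → k = ln 2 / 7.52 = 0.09217 h⁻¹ = 2.212 d⁻¹.
First-order decay: C = 22.99·exp(−k·t) = 22.99·0.08614 = 1.981 mg/L.

1.98 mg/L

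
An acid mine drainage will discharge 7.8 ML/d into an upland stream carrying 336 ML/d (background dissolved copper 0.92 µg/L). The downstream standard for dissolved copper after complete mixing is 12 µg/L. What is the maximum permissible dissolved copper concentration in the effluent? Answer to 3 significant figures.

489 µg/L

At the limit, (Qr·Cr + Qe·Cₑ)/(Qr + Qe) = 12:
Cₑ = (343.8·12 − 336.0·0.9200) / 7.800 = 489.3 µg/L.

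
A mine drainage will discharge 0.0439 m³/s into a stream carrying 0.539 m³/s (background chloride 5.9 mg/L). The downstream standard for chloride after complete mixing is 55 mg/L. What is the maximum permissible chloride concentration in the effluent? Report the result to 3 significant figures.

At the limit, (Qr·Cr + Qe·Cₑ)/(Qr + Qe) = 55:
Cₑ = (0.5829·55 − 0.5390·5.900) / 0.04390 = 657.8 mg/L.

658 mg/L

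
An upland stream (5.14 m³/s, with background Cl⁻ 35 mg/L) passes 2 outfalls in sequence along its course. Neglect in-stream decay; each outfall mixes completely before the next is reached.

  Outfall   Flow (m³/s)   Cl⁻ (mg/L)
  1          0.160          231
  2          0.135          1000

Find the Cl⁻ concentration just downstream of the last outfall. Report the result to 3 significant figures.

Outfall 1: combined Q = 5.300 m³/s; C = (5.140·35.00 + 0.1600·231.0)/5.300 = 40.92 mg/L.
Outfall 2: combined Q = 5.435 m³/s; C = (5.300·40.92 + 0.1350·1000)/5.435 = 64.74 mg/L.

64.7 mg/L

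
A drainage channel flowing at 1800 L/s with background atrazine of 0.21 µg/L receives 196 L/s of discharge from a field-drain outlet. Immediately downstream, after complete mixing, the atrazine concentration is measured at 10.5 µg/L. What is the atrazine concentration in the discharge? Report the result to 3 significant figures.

105 µg/L

Mass balance: 1800·0.2100 + 196.0·Cₑ = 1996·10.50
→ Cₑ = (1996·10.50 − 1800·0.2100) / 196.0 = 105.0 µg/L.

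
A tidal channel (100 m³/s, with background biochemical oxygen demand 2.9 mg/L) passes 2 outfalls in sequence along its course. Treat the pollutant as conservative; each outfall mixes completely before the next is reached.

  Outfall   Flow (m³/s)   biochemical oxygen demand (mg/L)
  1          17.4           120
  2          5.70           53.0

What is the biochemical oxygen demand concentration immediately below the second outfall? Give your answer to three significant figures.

After outfall 1: Q = 100.0 + 17.40 = 117.4 m³/s; C = (100.0·2.900 + 17.40·120.0)/117.4 = 20.26 mg/L.
After outfall 2: Q = 117.4 + 5.700 = 123.1 m³/s; C = (117.4·20.26 + 5.700·53.00)/123.1 = 21.77 mg/L.

21.8 mg/L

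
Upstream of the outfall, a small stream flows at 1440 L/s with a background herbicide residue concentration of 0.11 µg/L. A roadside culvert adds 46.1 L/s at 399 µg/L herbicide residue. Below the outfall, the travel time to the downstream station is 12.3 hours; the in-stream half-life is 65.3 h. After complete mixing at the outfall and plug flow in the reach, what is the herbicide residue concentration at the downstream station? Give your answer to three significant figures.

After mixing, C = (1440·0.1100 + 46.10·399.0) / 1486 = 18550/1486 = 12.48 µg/L.
Half-life 65.3 h → k = ln 2 / 65.3 = 0.01061 h⁻¹ = 0.2548 d⁻¹.
After decay, C = 12.48 × e^(−kt) = 12.48 × 0.8776 = 10.96 µg/L.

11.0 µg/L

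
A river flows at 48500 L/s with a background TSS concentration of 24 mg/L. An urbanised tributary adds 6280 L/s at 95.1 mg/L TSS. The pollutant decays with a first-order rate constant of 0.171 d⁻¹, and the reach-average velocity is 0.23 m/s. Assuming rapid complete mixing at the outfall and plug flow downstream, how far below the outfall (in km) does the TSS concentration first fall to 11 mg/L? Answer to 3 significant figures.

125 km

Conservation of mass: C = (48500·24.00 + 6280·95.10) / 54780 = 1761000/54780 = 32.15 mg/L.
Set 32.15·exp(−k·t) = 11 → t = ln(32.15/11)/k = 541900 s = 150.5 h.
Distance = v·t = 0.23·541900 = 124600 m = 124.6 km.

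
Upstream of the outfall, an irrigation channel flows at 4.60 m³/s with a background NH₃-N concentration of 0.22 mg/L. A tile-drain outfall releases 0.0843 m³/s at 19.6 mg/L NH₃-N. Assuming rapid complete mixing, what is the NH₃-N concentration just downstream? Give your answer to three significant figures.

Flow-weighted average: C = (4.600·0.2200 + 0.08430·19.60) / 4.684 = 2.664/4.684 = 0.5688 mg/L.

0.569 mg/L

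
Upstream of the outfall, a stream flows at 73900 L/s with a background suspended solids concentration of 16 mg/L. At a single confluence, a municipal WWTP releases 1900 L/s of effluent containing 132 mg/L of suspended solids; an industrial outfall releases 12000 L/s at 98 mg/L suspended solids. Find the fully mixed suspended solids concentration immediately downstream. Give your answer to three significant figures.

29.7 mg/L

Flow-weighted average: C = (73900·16.00 + 1900·132.0 + 12000·98.00) / 87800 = 2609000/87800 = 29.72 mg/L.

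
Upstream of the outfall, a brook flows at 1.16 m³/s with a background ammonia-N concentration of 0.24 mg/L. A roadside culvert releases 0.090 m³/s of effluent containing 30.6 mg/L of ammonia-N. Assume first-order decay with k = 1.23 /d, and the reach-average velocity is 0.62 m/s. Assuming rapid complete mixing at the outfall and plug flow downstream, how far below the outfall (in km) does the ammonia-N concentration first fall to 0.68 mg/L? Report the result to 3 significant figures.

Mixed concentration C = ΣQC/ΣQ = (1.160·0.2400 + 0.09000·30.60) / 1.250 = 3.032/1.250 = 2.426 mg/L.
Set 2.426·exp(−k·t) = 0.68 → t = ln(2.426/0.68)/k = 89340 s = 24.82 h.
Distance = v·t = 0.62·89340 = 55390 m = 55.39 km.

55.4 km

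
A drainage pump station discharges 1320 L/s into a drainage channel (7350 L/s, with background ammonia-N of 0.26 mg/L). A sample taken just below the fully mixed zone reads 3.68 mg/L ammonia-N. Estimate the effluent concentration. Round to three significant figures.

Mass balance: 7350·0.2600 + 1320·Cₑ = 8670·3.680
→ Cₑ = (8670·3.680 − 7350·0.2600) / 1320 = 22.72 mg/L.

22.7 mg/L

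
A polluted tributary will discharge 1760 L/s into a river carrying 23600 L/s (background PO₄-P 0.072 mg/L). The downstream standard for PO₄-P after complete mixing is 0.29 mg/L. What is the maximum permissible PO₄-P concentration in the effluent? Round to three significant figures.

3.21 mg/L

At the limit, (Qr·Cr + Qe·Cₑ)/(Qr + Qe) = 0.29:
Cₑ = (25360·0.29 − 23600·0.07200) / 1760 = 3.213 mg/L.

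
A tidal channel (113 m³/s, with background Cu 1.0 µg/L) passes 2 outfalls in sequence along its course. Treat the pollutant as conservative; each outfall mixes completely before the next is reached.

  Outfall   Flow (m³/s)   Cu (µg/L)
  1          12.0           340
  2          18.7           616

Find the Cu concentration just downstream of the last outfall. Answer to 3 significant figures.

109 µg/L

Outfall 1: combined Q = 125.0 m³/s; C = (113.0·1.000 + 12.00·340.0)/125.0 = 33.54 µg/L.
Outfall 2: combined Q = 143.7 m³/s; C = (125.0·33.54 + 18.70·616.0)/143.7 = 109.3 µg/L.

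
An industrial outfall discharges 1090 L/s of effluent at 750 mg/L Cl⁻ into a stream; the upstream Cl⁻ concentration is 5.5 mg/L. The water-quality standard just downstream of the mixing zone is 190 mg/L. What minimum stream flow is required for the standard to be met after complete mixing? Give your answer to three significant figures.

Set C_mix = 190: (Q·5.500 + 1090·750.0) / (Q + 1090) = 190
→ Q = 1090·(750.0 − 190)/(190 − 5.500) = 3308 L/s.

3310 L/s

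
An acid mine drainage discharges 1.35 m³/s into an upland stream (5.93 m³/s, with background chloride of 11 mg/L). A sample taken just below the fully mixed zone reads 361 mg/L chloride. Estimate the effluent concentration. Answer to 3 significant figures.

Mass balance: 5.930·11.00 + 1.350·Cₑ = 7.280·361.0
→ Cₑ = (7.280·361.0 − 5.930·11.00) / 1.350 = 1898 mg/L.

1900 mg/L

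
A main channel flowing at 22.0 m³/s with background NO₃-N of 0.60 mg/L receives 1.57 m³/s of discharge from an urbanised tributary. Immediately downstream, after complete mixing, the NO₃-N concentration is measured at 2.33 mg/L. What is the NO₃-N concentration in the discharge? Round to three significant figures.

Mass balance: 22.00·0.6000 + 1.570·Cₑ = 23.57·2.330
→ Cₑ = (23.57·2.330 − 22.00·0.6000) / 1.570 = 26.57 mg/L.

26.6 mg/L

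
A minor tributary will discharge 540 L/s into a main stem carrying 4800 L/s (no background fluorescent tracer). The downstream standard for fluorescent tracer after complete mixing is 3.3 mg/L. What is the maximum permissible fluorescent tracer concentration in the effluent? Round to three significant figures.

32.6 mg/L

At the limit, (Qr·Cr + Qe·Cₑ)/(Qr + Qe) = 3.3:
Cₑ = (5340·3.3 − 4800·0) / 540.0 = 32.63 mg/L.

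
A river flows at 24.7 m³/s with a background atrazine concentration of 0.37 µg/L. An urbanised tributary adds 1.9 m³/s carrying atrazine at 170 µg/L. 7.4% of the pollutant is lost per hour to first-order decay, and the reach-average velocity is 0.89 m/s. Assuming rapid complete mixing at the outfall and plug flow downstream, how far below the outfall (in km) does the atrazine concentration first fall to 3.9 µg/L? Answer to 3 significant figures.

48.5 km

Mixed concentration C = ΣQC/ΣQ = (24.70·0.3700 + 1.900·170.0) / 26.60 = 332.1/26.60 = 12.49 µg/L.
7.4%/h lost → k = −ln(1 − 0.074) = 0.07688 h⁻¹.
Set 12.49·exp(−k·t) = 3.9 → t = ln(12.49/3.9)/k = 54490 s = 15.14 h.
Distance = v·t = 0.89·54490 = 48500 m = 48.50 km.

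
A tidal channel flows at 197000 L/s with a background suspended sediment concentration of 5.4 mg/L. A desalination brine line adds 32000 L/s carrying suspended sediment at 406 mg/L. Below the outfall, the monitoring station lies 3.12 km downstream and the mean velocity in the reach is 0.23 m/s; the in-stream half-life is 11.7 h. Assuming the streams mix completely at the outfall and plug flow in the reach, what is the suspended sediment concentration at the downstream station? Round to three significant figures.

Mixed concentration C = ΣQC/ΣQ = (197000·5.400 + 32000·406.0) / 229000 = 14060000/229000 = 61.38 mg/L.
Travel time t = 3.12·1000 / 0.23 = 13570 s = 3.768 h.
Half-life 11.7 h → k = ln 2 / 11.7 = 0.05924 h⁻¹ = 1.422 d⁻¹.
Decay over the reach: 61.38·exp(−kt) = 61.38·0.7999 = 49.10 mg/L.

49.1 mg/L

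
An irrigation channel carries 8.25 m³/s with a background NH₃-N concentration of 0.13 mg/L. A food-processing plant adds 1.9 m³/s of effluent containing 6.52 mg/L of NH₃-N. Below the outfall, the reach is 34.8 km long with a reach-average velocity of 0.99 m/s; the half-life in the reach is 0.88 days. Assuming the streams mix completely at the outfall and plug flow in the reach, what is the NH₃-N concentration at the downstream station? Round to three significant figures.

Mixed concentration C = ΣQC/ΣQ = (8.250·0.1300 + 1.900·6.520) / 10.15 = 13.46/10.15 = 1.326 mg/L.
Travel time t = 34.8·1000 / 0.99 = 35150 s = 9.764 h.
Half-life 0.88 d → k = ln 2 / 0.88 = 0.7877 d⁻¹.
Applying C = C₀e^(−kt): 1.326 × 0.7258 = 0.9625 mg/L.

0.963 mg/L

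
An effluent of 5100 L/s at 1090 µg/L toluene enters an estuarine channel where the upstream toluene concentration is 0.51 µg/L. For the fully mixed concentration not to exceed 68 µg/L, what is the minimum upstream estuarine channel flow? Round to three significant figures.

77200 L/s

Set C_mix = 68: (Q·0.5100 + 5100·1090) / (Q + 5100) = 68
→ Q = 5100·(1090 − 68)/(68 − 0.5100) = 77230 L/s.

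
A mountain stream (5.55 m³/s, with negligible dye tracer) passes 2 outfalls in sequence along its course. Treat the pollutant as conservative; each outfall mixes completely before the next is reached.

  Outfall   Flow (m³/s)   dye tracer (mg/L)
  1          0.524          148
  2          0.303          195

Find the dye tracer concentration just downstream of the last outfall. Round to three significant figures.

21.4 mg/L

Outfall 1: combined Q = 6.074 m³/s; C = (5.550·0 + 0.5240·148.0)/6.074 = 12.77 mg/L.
Outfall 2: combined Q = 6.377 m³/s; C = (6.074·12.77 + 0.3030·195.0)/6.377 = 21.43 mg/L.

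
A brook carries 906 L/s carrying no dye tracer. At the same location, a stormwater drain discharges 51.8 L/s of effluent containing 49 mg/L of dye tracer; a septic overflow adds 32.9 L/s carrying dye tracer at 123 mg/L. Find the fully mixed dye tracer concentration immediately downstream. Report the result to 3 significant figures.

6.65 mg/L

Mass balance: C = (906.0·0 + 51.80·49.00 + 32.90·123.0) / 990.7 = 6585/990.7 = 6.647 mg/L.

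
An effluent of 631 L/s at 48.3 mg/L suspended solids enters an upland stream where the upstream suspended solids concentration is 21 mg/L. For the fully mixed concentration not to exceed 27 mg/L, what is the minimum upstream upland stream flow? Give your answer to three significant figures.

Set C_mix = 27: (Q·21.00 + 631.0·48.30) / (Q + 631.0) = 27
→ Q = 631.0·(48.30 − 27)/(27 − 21.00) = 2240 L/s.

2240 L/s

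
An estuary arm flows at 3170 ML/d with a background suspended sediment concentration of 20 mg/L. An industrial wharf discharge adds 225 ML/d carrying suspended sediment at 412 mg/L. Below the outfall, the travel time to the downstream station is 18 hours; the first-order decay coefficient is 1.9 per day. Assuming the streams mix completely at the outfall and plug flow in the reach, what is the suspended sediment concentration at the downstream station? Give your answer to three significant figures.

After mixing, C = (3170·20.00 + 225.0·412.0) / 3395 = 156100/3395 = 45.98 mg/L.
First-order decay: C = 45.98·exp(−k·t) = 45.98·0.2405 = 11.06 mg/L.

11.1 mg/L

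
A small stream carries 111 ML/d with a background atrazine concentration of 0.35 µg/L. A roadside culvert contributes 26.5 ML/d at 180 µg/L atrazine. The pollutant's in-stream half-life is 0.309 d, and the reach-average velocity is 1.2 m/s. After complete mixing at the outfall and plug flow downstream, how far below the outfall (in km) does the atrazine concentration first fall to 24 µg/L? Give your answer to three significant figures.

Conservation of mass: C = (111.0·0.3500 + 26.50·180.0) / 137.5 = 4809/137.5 = 34.97 µg/L.
Half-life 0.309 d → k = ln 2 / 0.309 = 2.243 d⁻¹.
Set 34.97·exp(−k·t) = 24 → t = ln(34.97/24)/k = 14500 s = 4.029 h.
Distance = v·t = 1.2·14500 = 17400 m = 17.40 km.

17.4 km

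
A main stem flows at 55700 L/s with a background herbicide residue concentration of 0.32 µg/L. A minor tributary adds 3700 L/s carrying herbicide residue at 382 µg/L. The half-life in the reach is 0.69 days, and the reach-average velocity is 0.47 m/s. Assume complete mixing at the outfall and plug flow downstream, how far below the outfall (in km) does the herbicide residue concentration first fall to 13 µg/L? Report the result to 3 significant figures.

Mass balance: C = (55700·0.3200 + 3700·382.0) / 59400 = 1431000/59400 = 24.09 µg/L.
Half-life 0.69 d → k = ln 2 / 0.69 = 1.005 d⁻¹.
Set 24.09·exp(−k·t) = 13 → t = ln(24.09/13)/k = 53070 s = 14.74 h.
Distance = v·t = 0.47·53070 = 24940 m = 24.94 km.

24.9 km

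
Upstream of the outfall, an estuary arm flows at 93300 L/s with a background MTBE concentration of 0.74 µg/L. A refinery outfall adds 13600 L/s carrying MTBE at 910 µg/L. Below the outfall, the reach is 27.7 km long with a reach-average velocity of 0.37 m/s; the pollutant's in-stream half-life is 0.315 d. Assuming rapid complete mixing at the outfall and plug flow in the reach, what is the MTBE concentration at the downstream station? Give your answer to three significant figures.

Conservation of mass: C = (93300·0.7400 + 13600·910.0) / 106900 = 12450000/106900 = 116.4 µg/L.
Travel time t = 27.7·1000 / 0.37 = 74860 s = 20.80 h.
Half-life 0.315 d → k = ln 2 / 0.315 = 2.200 d⁻¹.
Decay over the reach: 116.4·exp(−kt) = 116.4·0.1486 = 17.30 µg/L.

17.3 µg/L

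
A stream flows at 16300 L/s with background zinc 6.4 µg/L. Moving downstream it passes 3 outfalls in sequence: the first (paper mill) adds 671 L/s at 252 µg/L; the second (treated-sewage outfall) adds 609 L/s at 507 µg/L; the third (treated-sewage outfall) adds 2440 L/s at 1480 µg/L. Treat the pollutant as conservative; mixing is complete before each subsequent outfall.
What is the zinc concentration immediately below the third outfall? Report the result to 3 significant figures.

Below outfall 1: Q → 16970 L/s, C = (16300·6.400 + 671.0·252.0)/16970 = 16.11 µg/L.
Below outfall 2: Q → 17580 L/s, C = (16970·16.11 + 609.0·507.0)/17580 = 33.12 µg/L.
Below outfall 3: Q → 20020 L/s, C = (17580·33.12 + 2440·1480)/20020 = 209.5 µg/L.

209 µg/L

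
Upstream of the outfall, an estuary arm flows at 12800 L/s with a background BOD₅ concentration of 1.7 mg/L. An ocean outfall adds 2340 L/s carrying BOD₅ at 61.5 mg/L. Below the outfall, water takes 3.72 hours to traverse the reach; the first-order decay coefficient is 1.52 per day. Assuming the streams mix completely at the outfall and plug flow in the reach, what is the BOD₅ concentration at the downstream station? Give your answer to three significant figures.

8.65 mg/L

Mixed concentration C = ΣQC/ΣQ = (12800·1.700 + 2340·61.50) / 15140 = 165700/15140 = 10.94 mg/L.
First-order decay: C = 10.94·exp(−k·t) = 10.94·0.7901 = 8.646 mg/L.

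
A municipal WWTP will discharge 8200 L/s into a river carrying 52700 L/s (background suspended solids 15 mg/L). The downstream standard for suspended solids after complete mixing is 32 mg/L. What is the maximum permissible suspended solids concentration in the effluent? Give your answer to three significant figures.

141 mg/L

At the limit, (Qr·Cr + Qe·Cₑ)/(Qr + Qe) = 32:
Cₑ = (60900·32 − 52700·15.00) / 8200 = 141.3 mg/L.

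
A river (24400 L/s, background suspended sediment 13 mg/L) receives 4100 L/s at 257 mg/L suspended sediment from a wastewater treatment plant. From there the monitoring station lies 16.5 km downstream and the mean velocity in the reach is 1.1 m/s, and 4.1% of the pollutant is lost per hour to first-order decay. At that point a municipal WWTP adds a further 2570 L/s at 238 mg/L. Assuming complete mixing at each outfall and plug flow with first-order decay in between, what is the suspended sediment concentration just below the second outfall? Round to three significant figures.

56.7 mg/L

Conservation of mass: C = (24400·13.00 + 4100·257.0) / 28500 = 1371000/28500 = 48.10 mg/L; combined flow 28500 L/s.
Travel time t = 16.5·1000 / 1.1 = 15000 s = 4.167 h.
4.1%/h lost → k = −ln(1 − 0.041) = 0.04186 h⁻¹.
Applying C = C₀e^(−kt): 48.10 × 0.8399 = 40.40 mg/L.
Second outfall: C = (28500·40.40 + 2570·238.0)/31070 = 56.75 mg/L.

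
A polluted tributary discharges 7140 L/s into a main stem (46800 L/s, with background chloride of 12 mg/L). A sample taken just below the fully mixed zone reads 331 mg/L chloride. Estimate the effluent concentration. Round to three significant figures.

2420 mg/L

Mass balance: 46800·12.00 + 7140·Cₑ = 53940·331.0
→ Cₑ = (53940·331.0 − 46800·12.00) / 7140 = 2422 mg/L.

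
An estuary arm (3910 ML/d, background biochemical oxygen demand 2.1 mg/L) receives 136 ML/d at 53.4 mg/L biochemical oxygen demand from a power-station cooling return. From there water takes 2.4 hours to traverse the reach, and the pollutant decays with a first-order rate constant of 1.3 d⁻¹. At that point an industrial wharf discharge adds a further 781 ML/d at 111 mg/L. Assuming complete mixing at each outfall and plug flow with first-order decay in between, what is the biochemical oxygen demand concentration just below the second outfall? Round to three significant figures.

Conservation of mass: C = (3910·2.100 + 136.0·53.40) / 4046 = 15470/4046 = 3.824 mg/L; combined flow 4046 ML/d.
Decay over the reach: 3.824·exp(−kt) = 3.824·0.8781 = 3.358 mg/L.
Second outfall: C = (4046·3.358 + 781.0·111.0)/4827 = 20.77 mg/L.

20.8 mg/L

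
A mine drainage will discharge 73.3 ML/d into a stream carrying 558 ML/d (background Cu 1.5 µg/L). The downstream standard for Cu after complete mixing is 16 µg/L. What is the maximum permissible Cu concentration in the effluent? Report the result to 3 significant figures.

126 µg/L

At the limit, (Qr·Cr + Qe·Cₑ)/(Qr + Qe) = 16:
Cₑ = (631.3·16 − 558.0·1.500) / 73.30 = 126.4 µg/L.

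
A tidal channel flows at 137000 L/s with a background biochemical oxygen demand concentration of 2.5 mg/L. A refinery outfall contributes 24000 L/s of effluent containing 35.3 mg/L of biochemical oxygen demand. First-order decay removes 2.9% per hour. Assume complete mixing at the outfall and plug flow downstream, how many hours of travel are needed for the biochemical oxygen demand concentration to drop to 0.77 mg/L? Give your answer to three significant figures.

Conservation of mass: C = (137000·2.500 + 24000·35.30) / 161000 = 1190000/161000 = 7.389 mg/L.
2.9%/h lost → k = −ln(1 − 0.029) = 0.02943 h⁻¹.
7.389·exp(−k·t) = 0.77 → t = ln(7.389/0.77)/k = 276600 s = 76.84 h.

76.8 h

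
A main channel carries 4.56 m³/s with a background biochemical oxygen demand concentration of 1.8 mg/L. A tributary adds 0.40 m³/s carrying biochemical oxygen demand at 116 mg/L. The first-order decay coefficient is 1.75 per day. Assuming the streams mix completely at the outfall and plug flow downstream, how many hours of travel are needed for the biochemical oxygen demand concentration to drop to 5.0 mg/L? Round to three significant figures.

10.8 h

Mass balance: C = (4.560·1.800 + 0.4000·116.0) / 4.960 = 54.61/4.960 = 11.01 mg/L.
11.01·exp(−k·t) = 5.0 → t = ln(11.01/5.0)/k = 38970 s = 10.83 h.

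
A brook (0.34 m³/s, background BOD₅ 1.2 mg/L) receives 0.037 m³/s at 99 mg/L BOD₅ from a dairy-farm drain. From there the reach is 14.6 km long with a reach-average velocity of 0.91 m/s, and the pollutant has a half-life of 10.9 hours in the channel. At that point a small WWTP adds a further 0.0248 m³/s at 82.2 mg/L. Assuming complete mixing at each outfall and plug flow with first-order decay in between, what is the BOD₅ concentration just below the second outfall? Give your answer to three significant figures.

Mass balance: C = (0.3400·1.200 + 0.03700·99.00) / 0.3770 = 4.071/0.3770 = 10.80 mg/L; combined flow 0.3770 m³/s.
Travel time t = 14.6·1000 / 0.91 = 16040 s = 4.457 h.
Half-life 10.9 h → k = ln 2 / 10.9 = 0.06359 h⁻¹ = 1.526 d⁻¹.
After decay, C = 10.80 × e^(−kt) = 10.80 × 0.7532 = 8.134 mg/L.
At the second outfall, C = (0.3770·8.134 + 0.02480·82.20) / (0.3770 + 0.02480) = 12.71 mg/L.

12.7 mg/L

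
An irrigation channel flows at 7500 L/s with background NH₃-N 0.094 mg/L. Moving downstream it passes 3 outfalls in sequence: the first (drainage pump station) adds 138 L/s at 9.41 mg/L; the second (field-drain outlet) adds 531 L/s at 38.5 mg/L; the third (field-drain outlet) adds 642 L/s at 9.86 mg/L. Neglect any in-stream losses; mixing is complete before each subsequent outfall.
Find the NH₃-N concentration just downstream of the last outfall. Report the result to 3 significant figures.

3.27 mg/L

Outfall 1: combined Q = 7638 L/s; C = (7500·0.09400 + 138.0·9.410)/7638 = 0.2623 mg/L.
Outfall 2: combined Q = 8169 L/s; C = (7638·0.2623 + 531.0·38.50)/8169 = 2.748 mg/L.
Outfall 3: combined Q = 8811 L/s; C = (8169·2.748 + 642.0·9.860)/8811 = 3.266 mg/L.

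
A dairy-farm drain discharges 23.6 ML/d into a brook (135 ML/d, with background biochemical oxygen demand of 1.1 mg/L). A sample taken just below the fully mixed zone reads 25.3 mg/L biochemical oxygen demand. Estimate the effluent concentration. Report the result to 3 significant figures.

Mass balance: 135.0·1.100 + 23.60·Cₑ = 158.6·25.30
→ Cₑ = (158.6·25.30 − 135.0·1.100) / 23.60 = 163.7 mg/L.

164 mg/L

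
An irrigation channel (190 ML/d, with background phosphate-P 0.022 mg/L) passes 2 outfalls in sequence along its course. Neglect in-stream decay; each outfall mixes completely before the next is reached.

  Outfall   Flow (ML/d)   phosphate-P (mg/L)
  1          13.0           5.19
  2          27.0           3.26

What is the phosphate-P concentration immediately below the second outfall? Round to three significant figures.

After outfall 1: Q = 190.0 + 13.00 = 203.0 ML/d; C = (190.0·0.02200 + 13.00·5.190)/203.0 = 0.3530 mg/L.
After outfall 2: Q = 203.0 + 27.00 = 230.0 ML/d; C = (203.0·0.3530 + 27.00·3.260)/230.0 = 0.6942 mg/L.

0.694 mg/L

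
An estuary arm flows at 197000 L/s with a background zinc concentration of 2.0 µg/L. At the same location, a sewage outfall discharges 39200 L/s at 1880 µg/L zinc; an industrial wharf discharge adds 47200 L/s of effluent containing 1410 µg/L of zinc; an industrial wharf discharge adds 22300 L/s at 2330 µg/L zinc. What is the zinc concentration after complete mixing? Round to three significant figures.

630 µg/L

Flow-weighted average: C = (197000·2.000 + 39200·1880 + 47200·1410 + 22300·2330) / 305700 = 192600000/305700 = 630.0 µg/L.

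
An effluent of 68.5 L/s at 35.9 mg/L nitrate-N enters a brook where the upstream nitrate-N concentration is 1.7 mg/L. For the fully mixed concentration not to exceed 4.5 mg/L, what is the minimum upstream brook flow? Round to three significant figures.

Set C_mix = 4.5: (Q·1.700 + 68.50·35.90) / (Q + 68.50) = 4.5
→ Q = 68.50·(35.90 − 4.5)/(4.5 − 1.700) = 768.2 L/s.

768 L/s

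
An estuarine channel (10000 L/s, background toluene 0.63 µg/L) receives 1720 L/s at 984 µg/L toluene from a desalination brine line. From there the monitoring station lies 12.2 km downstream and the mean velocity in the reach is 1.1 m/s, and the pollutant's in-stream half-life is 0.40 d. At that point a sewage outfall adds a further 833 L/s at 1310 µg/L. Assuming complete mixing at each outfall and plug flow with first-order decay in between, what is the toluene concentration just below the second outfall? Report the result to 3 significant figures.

195 µg/L

Mixed concentration C = ΣQC/ΣQ = (10000·0.6300 + 1720·984.0) / 11720 = 1699000/11720 = 144.9 µg/L; combined flow 11720 L/s.
Travel time t = 12.2·1000 / 1.1 = 11090 s = 3.081 h.
Half-life 0.40 d → k = ln 2 / 0.40 = 1.733 d⁻¹.
First-order decay: C = 144.9·exp(−k·t) = 144.9·0.8006 = 116.0 µg/L.
Second outfall: C = (11720·116.0 + 833.0·1310)/12550 = 195.3 µg/L.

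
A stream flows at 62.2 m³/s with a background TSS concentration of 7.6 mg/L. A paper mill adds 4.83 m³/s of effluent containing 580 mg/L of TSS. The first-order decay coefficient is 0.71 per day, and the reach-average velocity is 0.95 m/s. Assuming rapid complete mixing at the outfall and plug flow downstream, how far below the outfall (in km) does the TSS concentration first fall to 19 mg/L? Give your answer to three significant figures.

Mixed concentration C = ΣQC/ΣQ = (62.20·7.600 + 4.830·580.0) / 67.03 = 3274/67.03 = 48.85 mg/L.
Set 48.85·exp(−k·t) = 19 → t = ln(48.85/19)/k = 114900 s = 31.92 h.
Distance = v·t = 0.95·114900 = 109200 m = 109.2 km.

109 km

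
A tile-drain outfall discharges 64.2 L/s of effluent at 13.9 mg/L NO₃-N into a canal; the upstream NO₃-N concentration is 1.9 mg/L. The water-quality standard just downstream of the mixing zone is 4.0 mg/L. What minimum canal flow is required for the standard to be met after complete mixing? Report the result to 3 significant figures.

303 L/s

Set C_mix = 4.0: (Q·1.900 + 64.20·13.90) / (Q + 64.20) = 4.0
→ Q = 64.20·(13.90 − 4.0)/(4.0 − 1.900) = 302.7 L/s.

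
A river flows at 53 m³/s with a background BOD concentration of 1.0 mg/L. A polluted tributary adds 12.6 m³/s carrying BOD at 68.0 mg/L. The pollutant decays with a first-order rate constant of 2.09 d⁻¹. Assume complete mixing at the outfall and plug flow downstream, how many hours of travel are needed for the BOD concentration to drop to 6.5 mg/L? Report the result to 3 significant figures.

After mixing, C = (53.00·1.000 + 12.60·68.00) / 65.60 = 909.8/65.60 = 13.87 mg/L.
13.87·exp(−k·t) = 6.5 → t = ln(13.87/6.5)/k = 31330 s = 8.703 h.

8.70 h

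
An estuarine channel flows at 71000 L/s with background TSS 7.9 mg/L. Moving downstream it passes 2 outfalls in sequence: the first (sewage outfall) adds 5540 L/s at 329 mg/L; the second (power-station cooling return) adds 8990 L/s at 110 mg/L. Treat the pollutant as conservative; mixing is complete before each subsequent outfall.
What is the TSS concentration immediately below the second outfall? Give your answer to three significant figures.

Outfall 1: combined Q = 76540 L/s; C = (71000·7.900 + 5540·329.0)/76540 = 31.14 mg/L.
Outfall 2: combined Q = 85530 L/s; C = (76540·31.14 + 8990·110.0)/85530 = 39.43 mg/L.

39.4 mg/L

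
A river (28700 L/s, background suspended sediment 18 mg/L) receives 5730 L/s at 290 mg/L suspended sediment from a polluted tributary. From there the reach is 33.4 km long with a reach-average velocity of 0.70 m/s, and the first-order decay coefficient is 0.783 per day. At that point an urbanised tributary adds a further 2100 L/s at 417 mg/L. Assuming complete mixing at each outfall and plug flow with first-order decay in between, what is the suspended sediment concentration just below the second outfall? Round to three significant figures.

62.7 mg/L

Mass balance: C = (28700·18.00 + 5730·290.0) / 34430 = 2178000/34430 = 63.27 mg/L; combined flow 34430 L/s.
Travel time t = 33.4·1000 / 0.70 = 47710 s = 13.25 h.
After decay, C = 63.27 × e^(−kt) = 63.27 × 0.6489 = 41.06 mg/L.
At the second outfall, C = (34430·41.06 + 2100·417.0) / (34430 + 2100) = 62.67 mg/L.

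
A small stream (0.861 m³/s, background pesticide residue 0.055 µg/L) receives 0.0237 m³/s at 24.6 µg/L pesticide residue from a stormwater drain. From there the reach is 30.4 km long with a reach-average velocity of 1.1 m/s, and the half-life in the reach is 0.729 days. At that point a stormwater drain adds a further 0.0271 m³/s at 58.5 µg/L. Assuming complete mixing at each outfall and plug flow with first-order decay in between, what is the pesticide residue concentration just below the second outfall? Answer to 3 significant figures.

2.25 µg/L

Flow-weighted average: C = (0.8610·0.05500 + 0.02370·24.60) / 0.8847 = 0.6304/0.8847 = 0.7125 µg/L; combined flow 0.8847 m³/s.
Travel time t = 30.4·1000 / 1.1 = 27640 s = 7.677 h.
Half-life 0.729 d → k = ln 2 / 0.729 = 0.9508 d⁻¹.
First-order decay: C = 0.7125·exp(−k·t) = 0.7125·0.7378 = 0.5257 µg/L.
Second outfall: C = (0.8847·0.5257 + 0.02710·58.50)/0.9118 = 2.249 µg/L.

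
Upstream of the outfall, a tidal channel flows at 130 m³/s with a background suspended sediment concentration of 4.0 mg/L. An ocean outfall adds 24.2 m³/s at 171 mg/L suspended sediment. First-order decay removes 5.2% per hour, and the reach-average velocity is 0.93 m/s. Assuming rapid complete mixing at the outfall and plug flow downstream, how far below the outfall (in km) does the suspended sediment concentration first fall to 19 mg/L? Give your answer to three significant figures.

Conservation of mass: C = (130.0·4.000 + 24.20·171.0) / 154.2 = 4658/154.2 = 30.21 mg/L.
5.2%/h lost → k = −ln(1 − 0.052) = 0.05340 h⁻¹.
Set 30.21·exp(−k·t) = 19 → t = ln(30.21/19)/k = 31260 s = 8.683 h.
Distance = v·t = 0.93·31260 = 29070 m = 29.07 km.

29.1 km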